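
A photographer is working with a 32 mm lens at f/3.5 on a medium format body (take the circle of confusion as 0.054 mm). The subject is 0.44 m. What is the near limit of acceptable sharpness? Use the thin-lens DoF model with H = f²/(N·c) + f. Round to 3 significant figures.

409 mm

Hyperfocal distance H = f²/(N·c) + f = 32²/(3.5 × 0.054) + 32 = 1024/0.189 + 32 ≈ 5450.0 mm ≈ 5.450 m.
Near limit Dn = s·(H − f)/(H + s − 2f) = 440 × (5450.0 − 32) / (5450.0 + 440 − 2 × 32) = 440 × 5418.0 / 5826.0 ≈ 409.19 mm.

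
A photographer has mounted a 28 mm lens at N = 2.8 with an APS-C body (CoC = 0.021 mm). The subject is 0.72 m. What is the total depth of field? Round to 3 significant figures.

Hyperfocal distance H = f²/(N·c) + f = 28²/(2.8 × 0.021) + 28 = 784/0.0588 + 28 ≈ 13361.3 mm ≈ 13.36 m.
Near limit Dn = s·(H − f)/(H + s − 2f) = 720 × (13361.3 − 28) / (13361.3 + 720 − 2 × 28) = 720 × 13333.3 / 14025.3 ≈ 684.476 mm.
Far limit Df = s·(H − f)/(H − s) = 720 × (13361.3 − 28) / (13361.3 − 720) = 720 × 13333.3 / 12641.3 ≈ 759.414 mm.
Depth of field = Df − Dn = 759.414 − 684.476 ≈ 74.938 mm.

74.9 mm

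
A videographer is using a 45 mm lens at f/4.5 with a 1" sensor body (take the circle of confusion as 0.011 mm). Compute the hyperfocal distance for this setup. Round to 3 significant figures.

41.0 m

Hyperfocal distance H = f²/(N·c) + f = 45²/(4.5 × 0.011) + 45 = 2025/0.0495 + 45 ≈ 40954.1 mm ≈ 41.0 m.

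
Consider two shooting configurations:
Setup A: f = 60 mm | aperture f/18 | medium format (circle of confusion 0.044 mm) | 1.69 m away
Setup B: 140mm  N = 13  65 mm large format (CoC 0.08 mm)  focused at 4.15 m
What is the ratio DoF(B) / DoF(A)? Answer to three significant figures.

Setup A: H = 60²/(18×0.044) + 60 ≈ 4605.5 mm; DoF = Df − Dn = 2634.9 − 1243.9 ≈ 1391.0 mm.
Setup B: H = 140²/(13×0.08) + 140 ≈ 18986.2 mm; DoF = Df − Dn = 5271.7 − 3421.9 ≈ 1849.8 mm.
Ratio = 1849.8 / 1391.0 ≈ 1.33.

1.33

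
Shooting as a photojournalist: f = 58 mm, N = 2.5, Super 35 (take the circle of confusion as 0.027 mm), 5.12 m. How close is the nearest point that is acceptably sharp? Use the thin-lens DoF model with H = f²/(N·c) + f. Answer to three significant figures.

4.65 m

Hyperfocal distance H = f²/(N·c) + f = 58²/(2.5 × 0.027) + 58 = 3364/0.0675 + 58 ≈ 49895.0 mm ≈ 49.90 m.
Near limit Dn = s·(H − f)/(H + s − 2f) = 5120 × (49895.0 − 58) / (49895.0 + 5120 − 2 × 58) = 5120 × 49837.0 / 54899.0 ≈ 4647.9 mm ≈ 4.65 m.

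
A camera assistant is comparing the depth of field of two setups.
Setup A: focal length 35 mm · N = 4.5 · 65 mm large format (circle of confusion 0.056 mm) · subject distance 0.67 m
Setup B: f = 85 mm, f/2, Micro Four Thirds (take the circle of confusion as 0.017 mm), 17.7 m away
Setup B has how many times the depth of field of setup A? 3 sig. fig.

Setup A: H = 35²/(4.5×0.056) + 35 ≈ 4896.1 mm; DoF = Df − Dn = 770.67 − 592.59 ≈ 178.08 mm.
Setup B: H = 85²/(2×0.017) + 85 ≈ 212585.0 mm; DoF = Df − Dn = 19299.8 − 16345.1 ≈ 2954.7 mm.
Ratio = 2954.7 / 178.08 ≈ 16.6.

16.6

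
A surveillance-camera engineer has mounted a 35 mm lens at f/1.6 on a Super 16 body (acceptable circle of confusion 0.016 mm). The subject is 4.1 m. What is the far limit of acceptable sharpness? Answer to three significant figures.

4.48 m

Hyperfocal distance H = f²/(N·c) + f = 35²/(1.6 × 0.016) + 35 = 1225/0.0256 + 35 ≈ 47886.6 mm ≈ 47.89 m.
Far limit Df = s·(H − f)/(H − s) = 4100 × (47886.6 − 35) / (47886.6 − 4100) = 4100 × 47851.6 / 43786.6 ≈ 4480.6 mm ≈ 4.48 m.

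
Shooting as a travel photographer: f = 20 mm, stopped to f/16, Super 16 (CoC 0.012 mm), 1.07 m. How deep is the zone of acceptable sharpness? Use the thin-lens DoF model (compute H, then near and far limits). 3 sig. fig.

Hyperfocal distance H = f²/(N·c) + f = 20²/(16 × 0.012) + 20 = 400/0.192 + 20 ≈ 2103.3 mm ≈ 2.103 m.
Near limit Dn = s·(H − f)/(H + s − 2f) = 1070 × (2103.3 − 20) / (2103.3 + 1070 − 2 × 20) = 1070 × 2083.3 / 3133.3 ≈ 711.4 mm.
Far limit Df = s·(H − f)/(H − s) = 1070 × (2103.3 − 20) / (2103.3 − 1070) = 1070 × 2083.3 / 1033.3 ≈ 2157.3 mm.
Depth of field = Df − Dn = 2157.3 − 711.4 ≈ 1445.9 mm ≈ 1.45 m.

1.45 m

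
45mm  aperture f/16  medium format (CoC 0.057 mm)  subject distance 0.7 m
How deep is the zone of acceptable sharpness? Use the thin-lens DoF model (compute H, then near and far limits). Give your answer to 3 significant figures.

452 mm

Hyperfocal distance H = f²/(N·c) + f = 45²/(16 × 0.057) + 45 = 2025/0.912 + 45 ≈ 2265.4 mm ≈ 2.265 m.
Near limit Dn = s·(H − f)/(H + s − 2f) = 700 × (2265.4 − 45) / (2265.4 + 700 − 2 × 45) = 700 × 2220.4 / 2875.4 ≈ 540.54 mm.
Far limit Df = s·(H − f)/(H − s) = 700 × (2265.4 − 45) / (2265.4 − 700) = 700 × 2220.4 / 1565.4 ≈ 992.90 mm.
Depth of field = Df − Dn = 992.90 − 540.54 ≈ 452.36 mm.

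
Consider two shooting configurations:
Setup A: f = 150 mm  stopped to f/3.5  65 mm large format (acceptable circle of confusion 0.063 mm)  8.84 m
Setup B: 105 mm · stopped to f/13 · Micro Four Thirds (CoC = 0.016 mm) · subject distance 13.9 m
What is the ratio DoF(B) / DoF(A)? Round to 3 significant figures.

Setup A: H = 150²/(3.5×0.063) + 150 ≈ 102190.8 mm; DoF = Df − Dn = 9662.9 − 8146.2 ≈ 1516.7 mm.
Setup B: H = 105²/(13×0.016) + 105 ≈ 53109.8 mm; DoF = Df − Dn = 18790.4 − 11029.5 ≈ 7760.9 mm.
Ratio = 7760.9 / 1516.7 ≈ 5.12.

5.12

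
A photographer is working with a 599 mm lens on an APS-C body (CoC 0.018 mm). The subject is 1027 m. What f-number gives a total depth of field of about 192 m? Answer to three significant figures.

f/1.80

Write h = H − f = f²/(N·c). The thin-lens limits are Dn = s·h/(h + (s−f)) and Df = s·h/(h − (s−f)), so DoF = Df − Dn = 2·s·(s−f)·h / (h² − (s−f)²).
That is a quadratic in h: DoF·h² − 2·s·(s−f)·h − DoF·(s−f)² = 0 ⇒ h = (s−f)·(s + √(s² + DoF²)) / DoF = 1026401 × (1027000 + √(1027000² + 192000²)) / 192000 = 1026401 × (1027000 + 1044793) / 192000 ≈ 11075472 mm.
Then N = f²/(c·h) = 599² / (0.018 × 11075472) = 358801 / 199359 ≈ 1.80.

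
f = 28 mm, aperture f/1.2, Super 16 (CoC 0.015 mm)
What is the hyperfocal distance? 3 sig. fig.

43.6 m

Hyperfocal distance H = f²/(N·c) + f = 28²/(1.2 × 0.015) + 28 = 784/0.018 + 28 ≈ 43583.6 mm ≈ 43.6 m.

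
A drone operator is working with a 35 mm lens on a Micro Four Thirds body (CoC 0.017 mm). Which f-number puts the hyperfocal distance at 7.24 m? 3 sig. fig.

f/10

Rearrange H = f²/(N·c) + f for N: N = f² / ((H − f)·c).
N = 35² / ((7240 − 35) × 0.017) = 1225 / 122.5 ≈ 10.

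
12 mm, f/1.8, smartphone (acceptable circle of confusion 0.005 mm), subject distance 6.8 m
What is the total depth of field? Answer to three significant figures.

7.04 m

Hyperfocal distance H = f²/(N·c) + f = 12²/(1.8 × 0.005) + 12 = 144/0.009 + 12 ≈ 16012.0 mm ≈ 16.01 m.
Near limit Dn = s·(H − f)/(H + s − 2f) = 6800 × (16012.0 − 12) / (16012.0 + 6800 − 2 × 12) = 6800 × 16000.0 / 22788.0 ≈ 4774.4 mm.
Far limit Df = s·(H − f)/(H − s) = 6800 × (16012.0 − 12) / (16012.0 − 6800) = 6800 × 16000.0 / 9212.0 ≈ 11810.7 mm.
Depth of field = Df − Dn = 11810.7 − 4774.4 ≈ 7036.3 mm ≈ 7.04 m.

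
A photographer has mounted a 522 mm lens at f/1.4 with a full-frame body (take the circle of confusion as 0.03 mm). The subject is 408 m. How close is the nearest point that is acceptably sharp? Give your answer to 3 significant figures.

384 m

Hyperfocal distance H = f²/(N·c) + f = 522²/(1.4 × 0.03) + 522 = 272484/0.042 + 522 ≈ 6488236.3 mm ≈ 6488 m.
Near limit Dn = s·(H − f)/(H + s − 2f) = 408000 × (6488236.3 − 522) / (6488236.3 + 408000 − 2 × 522) = 408000 × 6487714.3 / 6895192.3 ≈ 383889 mm ≈ 384 m.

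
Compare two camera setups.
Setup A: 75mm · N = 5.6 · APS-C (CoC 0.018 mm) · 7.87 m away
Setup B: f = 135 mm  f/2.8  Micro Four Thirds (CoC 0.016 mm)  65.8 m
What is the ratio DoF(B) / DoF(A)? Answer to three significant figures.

9.73

Setup A: H = 75²/(5.6×0.018) + 75 ≈ 55878.6 mm; DoF = Df − Dn = 9147.8 − 6905.4 ≈ 2242.4 mm.
Setup B: H = 135²/(2.8×0.016) + 135 ≈ 406943.0 mm; DoF = Df − Dn = 78466 − 56655 ≈ 21811 mm.
Ratio = 21811 / 2242.4 ≈ 9.73.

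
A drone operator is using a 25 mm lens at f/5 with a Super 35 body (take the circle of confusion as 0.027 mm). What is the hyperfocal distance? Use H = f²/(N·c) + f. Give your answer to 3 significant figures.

4.65 m

Hyperfocal distance H = f²/(N·c) + f = 25²/(5 × 0.027) + 25 = 625/0.135 + 25 ≈ 4654.6 mm ≈ 4.65 m.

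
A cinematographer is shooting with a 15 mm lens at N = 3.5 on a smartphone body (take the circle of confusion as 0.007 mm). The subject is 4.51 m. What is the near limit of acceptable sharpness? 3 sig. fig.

Hyperfocal distance H = f²/(N·c) + f = 15²/(3.5 × 0.007) + 15 = 225/0.0245 + 15 ≈ 9198.7 mm ≈ 9.199 m.
Near limit Dn = s·(H − f)/(H + s − 2f) = 4510 × (9198.7 − 15) / (9198.7 + 4510 − 2 × 15) = 4510 × 9183.7 / 13678.7 ≈ 3028.0 mm ≈ 3.03 m.

3.03 m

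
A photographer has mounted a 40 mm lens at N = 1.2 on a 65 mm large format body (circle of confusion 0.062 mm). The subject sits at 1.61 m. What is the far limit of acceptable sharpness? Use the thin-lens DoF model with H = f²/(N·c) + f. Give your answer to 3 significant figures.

Hyperfocal distance H = f²/(N·c) + f = 40²/(1.2 × 0.062) + 40 = 1600/0.0744 + 40 ≈ 21545.4 mm ≈ 21.55 m.
Far limit Df = s·(H − f)/(H − s) = 1610 × (21545.4 − 40) / (21545.4 − 1610) = 1610 × 21505.4 / 19935.4 ≈ 1736.8 mm ≈ 1.74 m.

1.74 m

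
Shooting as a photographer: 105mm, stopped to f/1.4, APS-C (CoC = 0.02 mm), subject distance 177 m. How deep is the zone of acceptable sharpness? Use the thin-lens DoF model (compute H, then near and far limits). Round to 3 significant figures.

Hyperfocal distance H = f²/(N·c) + f = 105²/(1.4 × 0.02) + 105 = 11025/0.028 + 105 ≈ 393855.0 mm ≈ 393.9 m.
Near limit Dn = s·(H − f)/(H + s − 2f) = 177000 × (393855.0 − 105) / (393855.0 + 177000 − 2 × 105) = 177000 × 393750.0 / 570645.0 ≈ 122132 mm.
Far limit Df = s·(H − f)/(H − s) = 177000 × (393855.0 − 105) / (393855.0 − 177000) = 177000 × 393750.0 / 216855.0 ≈ 321384 mm.
Depth of field = Df − Dn = 321384 − 122132 ≈ 199252 mm ≈ 199 m.

199 m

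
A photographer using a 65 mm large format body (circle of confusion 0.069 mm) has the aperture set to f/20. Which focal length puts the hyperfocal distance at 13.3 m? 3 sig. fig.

135 mm

From H = f²/(N·c) + f, with f ≪ H: f ≈ √(H·N·c) = √(13300 × 20 × 0.069) = √18354 ≈ 135.5 mm.
Exact: f² + N·c·f − N·c·H = 0 ⇒ f = (−N·c + √((N·c)² + 4·N·c·H))/2 = (−1.38 + √73418)/2 ≈ 134.79 mm ≈ 135 mm.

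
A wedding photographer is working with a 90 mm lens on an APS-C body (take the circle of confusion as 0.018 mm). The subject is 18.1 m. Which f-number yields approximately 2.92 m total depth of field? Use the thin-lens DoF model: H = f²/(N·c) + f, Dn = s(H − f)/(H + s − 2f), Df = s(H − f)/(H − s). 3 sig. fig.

Write h = H − f = f²/(N·c). The thin-lens limits are Dn = s·h/(h + (s−f)) and Df = s·h/(h − (s−f)), so DoF = Df − Dn = 2·s·(s−f)·h / (h² − (s−f)²).
That is a quadratic in h: DoF·h² − 2·s·(s−f)·h − DoF·(s−f)² = 0 ⇒ h = (s−f)·(s + √(s² + DoF²)) / DoF = 18010 × (18100 + √(18100² + 2920²)) / 2920 = 18010 × (18100 + 18334.0) / 2920 ≈ 224718 mm.
Then N = f²/(c·h) = 90² / (0.018 × 224718) = 8100 / 4044.9 ≈ 2.00.

f/2.00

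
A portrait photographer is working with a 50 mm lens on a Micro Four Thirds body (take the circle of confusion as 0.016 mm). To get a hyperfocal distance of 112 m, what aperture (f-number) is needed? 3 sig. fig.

Rearrange H = f²/(N·c) + f for N: N = f² / ((H − f)·c).
N = 50² / ((112000 − 50) × 0.016) = 2500 / 1791 ≈ 1.40.

f/1.40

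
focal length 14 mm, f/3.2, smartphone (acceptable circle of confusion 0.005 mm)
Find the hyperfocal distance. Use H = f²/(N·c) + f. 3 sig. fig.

12.3 m

Hyperfocal distance H = f²/(N·c) + f = 14²/(3.2 × 0.005) + 14 = 196/0.016 + 14 ≈ 12264.0 mm ≈ 12.3 m.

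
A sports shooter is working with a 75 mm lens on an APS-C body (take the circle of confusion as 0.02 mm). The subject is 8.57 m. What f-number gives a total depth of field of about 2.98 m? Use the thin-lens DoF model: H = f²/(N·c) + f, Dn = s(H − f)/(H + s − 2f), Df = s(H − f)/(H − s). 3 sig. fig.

f/5.59

Write h = H − f = f²/(N·c). The thin-lens limits are Dn = s·h/(h + (s−f)) and Df = s·h/(h − (s−f)), so DoF = Df − Dn = 2·s·(s−f)·h / (h² − (s−f)²).
That is a quadratic in h: DoF·h² − 2·s·(s−f)·h − DoF·(s−f)² = 0 ⇒ h = (s−f)·(s + √(s² + DoF²)) / DoF = 8495 × (8570 + √(8570² + 2980²)) / 2980 = 8495 × (8570 + 9073.33) / 2980 ≈ 50295 mm.
Then N = f²/(c·h) = 75² / (0.02 × 50295) = 5625 / 1005.9 ≈ 5.59.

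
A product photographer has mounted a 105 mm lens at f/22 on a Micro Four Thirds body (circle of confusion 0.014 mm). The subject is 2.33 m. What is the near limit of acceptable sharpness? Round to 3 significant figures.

2.19 m

Hyperfocal distance H = f²/(N·c) + f = 105²/(22 × 0.014) + 105 = 11025/0.308 + 105 ≈ 35900.5 mm ≈ 35.90 m.
Near limit Dn = s·(H − f)/(H + s − 2f) = 2330 × (35900.5 − 105) / (35900.5 + 2330 − 2 × 105) = 2330 × 35795.5 / 38020.5 ≈ 2193.6 mm ≈ 2.19 m.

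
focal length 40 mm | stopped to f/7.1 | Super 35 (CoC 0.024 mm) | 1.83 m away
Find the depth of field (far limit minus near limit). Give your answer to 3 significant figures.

Hyperfocal distance H = f²/(N·c) + f = 40²/(7.1 × 0.024) + 40 = 1600/0.1704 + 40 ≈ 9429.7 mm ≈ 9.430 m.
Near limit Dn = s·(H − f)/(H + s − 2f) = 1830 × (9429.7 − 40) / (9429.7 + 1830 − 2 × 40) = 1830 × 9389.7 / 11179.7 ≈ 1536.99 mm.
Far limit Df = s·(H − f)/(H − s) = 1830 × (9429.7 − 40) / (9429.7 − 1830) = 1830 × 9389.7 / 7599.7 ≈ 2261.03 mm.
Depth of field = Df − Dn = 2261.03 − 1536.99 ≈ 724.04 mm ≈ 0.724 m.

0.724 m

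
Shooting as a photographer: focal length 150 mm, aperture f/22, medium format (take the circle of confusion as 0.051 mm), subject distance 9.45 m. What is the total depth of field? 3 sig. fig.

Hyperfocal distance H = f²/(N·c) + f = 150²/(22 × 0.051) + 150 = 22500/1.122 + 150 ≈ 20203.5 mm ≈ 20.20 m.
Near limit Dn = s·(H − f)/(H + s − 2f) = 9450 × (20203.5 − 150) / (20203.5 + 9450 − 2 × 150) = 9450 × 20053.5 / 29353.5 ≈ 6456 mm.
Far limit Df = s·(H − f)/(H − s) = 9450 × (20203.5 − 150) / (20203.5 − 9450) = 9450 × 20053.5 / 10753.5 ≈ 17623 mm.
Depth of field = Df − Dn = 17623 − 6456 ≈ 11167 mm ≈ 11.2 m.

11.2 m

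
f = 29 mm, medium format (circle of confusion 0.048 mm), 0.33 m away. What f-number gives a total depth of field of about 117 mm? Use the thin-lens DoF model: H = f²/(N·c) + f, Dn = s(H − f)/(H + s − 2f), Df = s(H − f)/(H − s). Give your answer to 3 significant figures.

Write h = H − f = f²/(N·c). The thin-lens limits are Dn = s·h/(h + (s−f)) and Df = s·h/(h − (s−f)), so DoF = Df − Dn = 2·s·(s−f)·h / (h² − (s−f)²).
That is a quadratic in h: DoF·h² − 2·s·(s−f)·h − DoF·(s−f)² = 0 ⇒ h = (s−f)·(s + √(s² + DoF²)) / DoF = 301 × (330 + √(330² + 117²)) / 117 = 301 × (330 + 350.127) / 117 ≈ 1749.7 mm.
Then N = f²/(c·h) = 29² / (0.048 × 1749.7) = 841 / 83.987 ≈ 10.

f/10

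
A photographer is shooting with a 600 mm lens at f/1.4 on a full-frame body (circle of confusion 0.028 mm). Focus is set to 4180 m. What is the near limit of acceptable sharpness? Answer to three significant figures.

2870 m

Hyperfocal distance H = f²/(N·c) + f = 600²/(1.4 × 0.028) + 600 = 360000/0.0392 + 600 ≈ 9184273.5 mm ≈ 9184 m.
Near limit Dn = s·(H − f)/(H + s − 2f) = 4180000 × (9184273.5 − 600) / (9184273.5 + 4180000 − 2 × 600) = 4180000 × 9183673.5 / 13363073.5 ≈ 2872674 mm ≈ 2870 m.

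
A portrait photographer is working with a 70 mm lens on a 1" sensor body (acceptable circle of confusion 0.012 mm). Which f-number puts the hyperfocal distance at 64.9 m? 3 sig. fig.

Rearrange H = f²/(N·c) + f for N: N = f² / ((H − f)·c).
N = 70² / ((64900 − 70) × 0.012) = 4900 / 778.0 ≈ 6.30.

f/6.30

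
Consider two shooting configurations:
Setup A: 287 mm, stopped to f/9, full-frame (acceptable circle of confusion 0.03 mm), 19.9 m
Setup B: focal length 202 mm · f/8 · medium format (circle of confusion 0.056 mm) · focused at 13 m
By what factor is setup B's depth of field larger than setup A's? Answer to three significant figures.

1.45

Setup A: H = 287²/(9×0.03) + 287 ≈ 305357.4 mm; DoF = Df − Dn = 21267.3 − 18697.9 ≈ 2569.4 mm.
Setup B: H = 202²/(8×0.056) + 202 ≈ 91282.4 mm; DoF = Df − Dn = 15125.3 − 11398.4 ≈ 3726.9 mm.
Ratio = 3726.9 / 2569.4 ≈ 1.45.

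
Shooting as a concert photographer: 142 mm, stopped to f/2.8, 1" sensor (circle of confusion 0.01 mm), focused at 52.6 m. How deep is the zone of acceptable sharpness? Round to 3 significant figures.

Hyperfocal distance H = f²/(N·c) + f = 142²/(2.8 × 0.01) + 142 = 20164/0.028 + 142 ≈ 720284.9 mm ≈ 720.3 m.
Near limit Dn = s·(H − f)/(H + s − 2f) = 52600 × (720284.9 − 142) / (720284.9 + 52600 − 2 × 142) = 52600 × 720142.9 / 772600.9 ≈ 49028.6 mm.
Far limit Df = s·(H − f)/(H − s) = 52600 × (720284.9 − 142) / (720284.9 − 52600) = 52600 × 720142.9 / 667684.9 ≈ 56732.6 mm.
Depth of field = Df − Dn = 56732.6 − 49028.6 ≈ 7704.0 mm ≈ 7.70 m.

7.70 m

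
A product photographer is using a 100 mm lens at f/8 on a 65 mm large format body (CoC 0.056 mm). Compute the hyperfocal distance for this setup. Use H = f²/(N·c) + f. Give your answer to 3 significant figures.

Hyperfocal distance H = f²/(N·c) + f = 100²/(8 × 0.056) + 100 = 10000/0.448 + 100 ≈ 22421.4 mm ≈ 22.4 m.

22.4 m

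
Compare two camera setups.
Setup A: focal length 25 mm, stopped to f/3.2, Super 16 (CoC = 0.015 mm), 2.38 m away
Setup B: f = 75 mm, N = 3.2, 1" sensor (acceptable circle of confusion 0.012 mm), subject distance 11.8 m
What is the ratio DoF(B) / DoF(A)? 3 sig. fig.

2.14

Setup A: H = 25²/(3.2×0.015) + 25 ≈ 13045.8 mm; DoF = Df − Dn = 2905.50 − 2015.47 ≈ 890.03 mm.
Setup B: H = 75²/(3.2×0.012) + 75 ≈ 146559.4 mm; DoF = Df − Dn = 12826.7 − 10925.5 ≈ 1901.2 mm.
Ratio = 1901.2 / 890.03 ≈ 2.14.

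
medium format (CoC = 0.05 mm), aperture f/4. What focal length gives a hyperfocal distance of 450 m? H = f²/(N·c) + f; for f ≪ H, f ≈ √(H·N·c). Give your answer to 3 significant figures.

From H = f²/(N·c) + f, with f ≪ H: f ≈ √(H·N·c) = √(450000 × 4 × 0.05) = √90000 ≈ 300.0 mm.
The +f correction barely moves this — solving exactly, f² + N·c·f − N·c·H = 0 ⇒ f = (−N·c + √((N·c)² + 4·N·c·H))/2 = (−0.2 + √360000)/2 ≈ 299.90 mm, so f ≈ 300 mm.

300 mm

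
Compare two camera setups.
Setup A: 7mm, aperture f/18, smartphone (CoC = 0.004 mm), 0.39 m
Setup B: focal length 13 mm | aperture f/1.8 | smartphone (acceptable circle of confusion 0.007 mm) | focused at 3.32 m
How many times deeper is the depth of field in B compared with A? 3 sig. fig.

Setup A: H = 7²/(18×0.004) + 7 ≈ 687.6 mm; DoF = Df − Dn = 891.99 − 249.56 ≈ 642.43 mm.
Setup B: H = 13²/(1.8×0.007) + 13 ≈ 13425.7 mm; DoF = Df − Dn = 4406.4 − 2663.3 ≈ 1743.1 mm.
Ratio = 1743.1 / 642.43 ≈ 2.71.

2.71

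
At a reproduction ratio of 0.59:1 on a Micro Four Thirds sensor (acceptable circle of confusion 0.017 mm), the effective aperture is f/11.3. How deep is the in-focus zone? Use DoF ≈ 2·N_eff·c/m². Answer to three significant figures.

1.10 mm

At magnification m, DoF ≈ 2·N_eff·c/m² = 2 × 11.3 × 0.017 / 0.59² = 0.3842 / 0.3481 ≈ 1.1 mm.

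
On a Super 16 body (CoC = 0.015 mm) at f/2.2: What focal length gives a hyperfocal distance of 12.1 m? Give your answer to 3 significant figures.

20.0 mm

From H = f²/(N·c) + f, with f ≪ H: f ≈ √(H·N·c) = √(12100 × 2.2 × 0.015) = √399.30 ≈ 19.98 mm.
The +f correction barely moves this — solving exactly, f² + N·c·f − N·c·H = 0 ⇒ f = (−N·c + √((N·c)² + 4·N·c·H))/2 = (−0.033 + √1597.2)/2 ≈ 19.966 mm, so f ≈ 20.0 mm.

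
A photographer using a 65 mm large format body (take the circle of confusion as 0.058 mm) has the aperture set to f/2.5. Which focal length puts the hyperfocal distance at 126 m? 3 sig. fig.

From H = f²/(N·c) + f, with f ≪ H: f ≈ √(H·N·c) = √(126000 × 2.5 × 0.058) = √18270 ≈ 135.2 mm.
The +f correction barely moves this — solving exactly, f² + N·c·f − N·c·H = 0 ⇒ f = (−N·c + √((N·c)² + 4·N·c·H))/2 = (−0.145 + √73080)/2 ≈ 135.09 mm, so f ≈ 135 mm.

135 mm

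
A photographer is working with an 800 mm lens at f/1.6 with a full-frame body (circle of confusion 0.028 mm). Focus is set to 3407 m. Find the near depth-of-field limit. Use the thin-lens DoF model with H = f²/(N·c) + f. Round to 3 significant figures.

2750 m

Hyperfocal distance H = f²/(N·c) + f = 800²/(1.6 × 0.028) + 800 = 640000/0.0448 + 800 ≈ 14286514.3 mm ≈ 14287 m.
Near limit Dn = s·(H − f)/(H + s − 2f) = 3407000 × (14286514.3 − 800) / (14286514.3 + 3407000 − 2 × 800) = 3407000 × 14285714.3 / 17691914.3 ≈ 2751055 mm ≈ 2750 m.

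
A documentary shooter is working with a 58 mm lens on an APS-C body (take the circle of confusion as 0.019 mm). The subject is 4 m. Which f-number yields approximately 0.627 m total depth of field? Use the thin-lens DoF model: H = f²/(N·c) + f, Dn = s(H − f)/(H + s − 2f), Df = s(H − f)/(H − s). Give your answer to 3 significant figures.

Write h = H − f = f²/(N·c). The thin-lens limits are Dn = s·h/(h + (s−f)) and Df = s·h/(h − (s−f)), so DoF = Df − Dn = 2·s·(s−f)·h / (h² − (s−f)²).
That is a quadratic in h: DoF·h² − 2·s·(s−f)·h − DoF·(s−f)² = 0 ⇒ h = (s−f)·(s + √(s² + DoF²)) / DoF = 3942 × (4000 + √(4000² + 627²)) / 627 = 3942 × (4000 + 4048.84) / 627 ≈ 50604 mm.
Then N = f²/(c·h) = 58² / (0.019 × 50604) = 3364 / 961.47 ≈ 3.50.

f/3.50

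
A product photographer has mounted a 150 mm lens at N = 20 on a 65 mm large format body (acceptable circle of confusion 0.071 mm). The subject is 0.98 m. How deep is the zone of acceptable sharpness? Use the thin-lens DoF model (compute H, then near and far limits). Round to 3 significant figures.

103 mm

Hyperfocal distance H = f²/(N·c) + f = 150²/(20 × 0.071) + 150 = 22500/1.42 + 150 ≈ 15995.1 mm ≈ 16.00 m.
Near limit Dn = s·(H − f)/(H + s − 2f) = 980 × (15995.1 − 150) / (15995.1 + 980 − 2 × 150) = 980 × 15845.1 / 16675.1 ≈ 931.22 mm.
Far limit Df = s·(H − f)/(H − s) = 980 × (15995.1 − 150) / (15995.1 − 980) = 980 × 15845.1 / 15015.1 ≈ 1034.17 mm.
Depth of field = Df − Dn = 1034.17 − 931.22 ≈ 102.95 mm.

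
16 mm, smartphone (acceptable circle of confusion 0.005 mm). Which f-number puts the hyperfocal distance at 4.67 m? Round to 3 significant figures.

f/11

Rearrange H = f²/(N·c) + f for N: N = f² / ((H − f)·c).
N = 16² / ((4670 − 16) × 0.005) = 256 / 23.27 ≈ 11.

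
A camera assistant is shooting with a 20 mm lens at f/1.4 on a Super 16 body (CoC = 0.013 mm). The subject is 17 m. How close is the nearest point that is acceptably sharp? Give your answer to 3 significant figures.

Hyperfocal distance H = f²/(N·c) + f = 20²/(1.4 × 0.013) + 20 = 400/0.0182 + 20 ≈ 21998.0 mm ≈ 22.00 m.
Near limit Dn = s·(H − f)/(H + s − 2f) = 17000 × (21998.0 − 20) / (21998.0 + 17000 − 2 × 20) = 17000 × 21978.0 / 38958.0 ≈ 9590.5 mm ≈ 9.59 m.

9.59 m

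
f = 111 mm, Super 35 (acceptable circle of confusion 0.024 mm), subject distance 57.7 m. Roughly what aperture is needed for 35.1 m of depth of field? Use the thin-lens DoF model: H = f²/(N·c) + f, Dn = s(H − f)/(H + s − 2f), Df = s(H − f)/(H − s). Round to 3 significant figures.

f/2.50

Write h = H − f = f²/(N·c). The thin-lens limits are Dn = s·h/(h + (s−f)) and Df = s·h/(h − (s−f)), so DoF = Df − Dn = 2·s·(s−f)·h / (h² − (s−f)²).
That is a quadratic in h: DoF·h² − 2·s·(s−f)·h − DoF·(s−f)² = 0 ⇒ h = (s−f)·(s + √(s² + DoF²)) / DoF = 57589 × (57700 + √(57700² + 35100²)) / 35100 = 57589 × (57700 + 67537.4) / 35100 ≈ 205479 mm.
Then N = f²/(c·h) = 111² / (0.024 × 205479) = 12321 / 4931.5 ≈ 2.50.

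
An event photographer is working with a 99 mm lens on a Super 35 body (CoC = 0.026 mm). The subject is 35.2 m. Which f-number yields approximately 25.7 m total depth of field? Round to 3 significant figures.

f/3.50

Write h = H − f = f²/(N·c). The thin-lens limits are Dn = s·h/(h + (s−f)) and Df = s·h/(h − (s−f)), so DoF = Df − Dn = 2·s·(s−f)·h / (h² − (s−f)²).
That is a quadratic in h: DoF·h² − 2·s·(s−f)·h − DoF·(s−f)² = 0 ⇒ h = (s−f)·(s + √(s² + DoF²)) / DoF = 35101 × (35200 + √(35200² + 25700²)) / 25700 = 35101 × (35200 + 43583.6) / 25700 ≈ 107602 mm.
Then N = f²/(c·h) = 99² / (0.026 × 107602) = 9801 / 2797.7 ≈ 3.50.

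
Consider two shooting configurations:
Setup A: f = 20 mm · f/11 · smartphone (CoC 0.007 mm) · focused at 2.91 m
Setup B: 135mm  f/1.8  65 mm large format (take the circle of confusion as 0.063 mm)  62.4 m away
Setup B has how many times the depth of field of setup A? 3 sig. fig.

Setup A: H = 20²/(11×0.007) + 20 ≈ 5214.8 mm; DoF = Df − Dn = 6558.9 − 1869.8 ≈ 4689.1 mm.
Setup B: H = 135²/(1.8×0.063) + 135 ≈ 160849.3 mm; DoF = Df − Dn = 101865 − 44975 ≈ 56890 mm.
Ratio = 56890 / 4689.1 ≈ 12.1.

12.1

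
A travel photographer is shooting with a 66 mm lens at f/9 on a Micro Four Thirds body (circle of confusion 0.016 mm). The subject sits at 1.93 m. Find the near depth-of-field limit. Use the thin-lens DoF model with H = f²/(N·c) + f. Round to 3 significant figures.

Hyperfocal distance H = f²/(N·c) + f = 66²/(9 × 0.016) + 66 = 4356/0.144 + 66 ≈ 30316.0 mm ≈ 30.32 m.
Near limit Dn = s·(H − f)/(H + s − 2f) = 1930 × (30316.0 − 66) / (30316.0 + 1930 − 2 × 66) = 1930 × 30250.0 / 32114.0 ≈ 1818.0 mm ≈ 1.82 m.

1.82 m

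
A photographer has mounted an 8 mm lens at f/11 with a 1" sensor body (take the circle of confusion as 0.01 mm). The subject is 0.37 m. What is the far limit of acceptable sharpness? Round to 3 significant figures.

0.979 m

Hyperfocal distance H = f²/(N·c) + f = 8²/(11 × 0.01) + 8 = 64/0.11 + 8 ≈ 589.8 mm ≈ 0.590 m.
Far limit Df = s·(H − f)/(H − s) = 370 × (589.8 − 8) / (589.8 − 370) = 370 × 581.8 / 219.8 ≈ 979.32 mm ≈ 0.979 m.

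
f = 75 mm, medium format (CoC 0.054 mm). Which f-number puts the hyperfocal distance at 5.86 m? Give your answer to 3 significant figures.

f/18

Rearrange H = f²/(N·c) + f for N: N = f² / ((H − f)·c).
N = 75² / ((5860 − 75) × 0.054) = 5625 / 312.4 ≈ 18.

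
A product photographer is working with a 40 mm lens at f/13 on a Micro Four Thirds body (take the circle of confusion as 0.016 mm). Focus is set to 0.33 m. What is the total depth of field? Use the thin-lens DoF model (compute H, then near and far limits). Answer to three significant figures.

Hyperfocal distance H = f²/(N·c) + f = 40²/(13 × 0.016) + 40 = 1600/0.208 + 40 ≈ 7732.3 mm ≈ 7.732 m.
Near limit Dn = s·(H − f)/(H + s − 2f) = 330 × (7732.3 − 40) / (7732.3 + 330 − 2 × 40) = 330 × 7692.3 / 7982.3 ≈ 318.011 mm.
Far limit Df = s·(H − f)/(H − s) = 330 × (7732.3 − 40) / (7732.3 − 330) = 330 × 7692.3 / 7402.3 ≈ 342.928 mm.
Depth of field = Df − Dn = 342.928 − 318.011 ≈ 24.917 mm.

24.9 mm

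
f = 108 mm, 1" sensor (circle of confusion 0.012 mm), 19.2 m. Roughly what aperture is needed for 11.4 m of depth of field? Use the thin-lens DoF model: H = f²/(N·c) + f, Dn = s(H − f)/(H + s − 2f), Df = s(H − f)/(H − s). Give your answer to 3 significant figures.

Write h = H − f = f²/(N·c). The thin-lens limits are Dn = s·h/(h + (s−f)) and Df = s·h/(h − (s−f)), so DoF = Df − Dn = 2·s·(s−f)·h / (h² − (s−f)²).
That is a quadratic in h: DoF·h² − 2·s·(s−f)·h − DoF·(s−f)² = 0 ⇒ h = (s−f)·(s + √(s² + DoF²)) / DoF = 19092 × (19200 + √(19200² + 11400²)) / 11400 = 19092 × (19200 + 22329.4) / 11400 ≈ 69551 mm.
Then N = f²/(c·h) = 108² / (0.012 × 69551) = 11664 / 834.61 ≈ 14.

f/14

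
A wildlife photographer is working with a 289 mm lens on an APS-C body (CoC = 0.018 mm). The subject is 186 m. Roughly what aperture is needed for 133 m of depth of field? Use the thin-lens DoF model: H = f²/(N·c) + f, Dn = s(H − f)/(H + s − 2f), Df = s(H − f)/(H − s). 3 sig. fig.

Write h = H − f = f²/(N·c). The thin-lens limits are Dn = s·h/(h + (s−f)) and Df = s·h/(h − (s−f)), so DoF = Df − Dn = 2·s·(s−f)·h / (h² − (s−f)²).
That is a quadratic in h: DoF·h² − 2·s·(s−f)·h − DoF·(s−f)² = 0 ⇒ h = (s−f)·(s + √(s² + DoF²)) / DoF = 185711 × (186000 + √(186000² + 133000²)) / 133000 = 185711 × (186000 + 228659) / 133000 ≈ 578998 mm.
Then N = f²/(c·h) = 289² / (0.018 × 578998) = 83521 / 10422 ≈ 8.01.

f/8.01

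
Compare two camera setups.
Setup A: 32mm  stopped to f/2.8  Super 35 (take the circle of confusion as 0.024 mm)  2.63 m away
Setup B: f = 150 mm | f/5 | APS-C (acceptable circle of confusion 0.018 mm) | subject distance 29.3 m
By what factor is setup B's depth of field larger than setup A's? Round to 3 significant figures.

7.50

Setup A: H = 32²/(2.8×0.024) + 32 ≈ 15270.1 mm; DoF = Df − Dn = 3170.56 − 2246.92 ≈ 923.64 mm.
Setup B: H = 150²/(5×0.018) + 150 ≈ 250150.0 mm; DoF = Df − Dn = 33167.3 − 26240.4 ≈ 6926.9 mm.
Ratio = 6926.9 / 923.64 ≈ 7.50.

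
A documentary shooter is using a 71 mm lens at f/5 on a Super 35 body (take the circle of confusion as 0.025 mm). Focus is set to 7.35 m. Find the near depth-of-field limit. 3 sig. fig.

Hyperfocal distance H = f²/(N·c) + f = 71²/(5 × 0.025) + 71 = 5041/0.125 + 71 ≈ 40399.0 mm ≈ 40.40 m.
Near limit Dn = s·(H − f)/(H + s − 2f) = 7350 × (40399.0 − 71) / (40399.0 + 7350 − 2 × 71) = 7350 × 40328.0 / 47607.0 ≈ 6226.2 mm ≈ 6.23 m.

6.23 m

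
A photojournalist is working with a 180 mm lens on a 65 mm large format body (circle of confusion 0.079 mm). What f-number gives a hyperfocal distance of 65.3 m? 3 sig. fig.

Rearrange H = f²/(N·c) + f for N: N = f² / ((H − f)·c).
N = 180² / ((65300 − 180) × 0.079) = 32400 / 5144 ≈ 6.30.

f/6.30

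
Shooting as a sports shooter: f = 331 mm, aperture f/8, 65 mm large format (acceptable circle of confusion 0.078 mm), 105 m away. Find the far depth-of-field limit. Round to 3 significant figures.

Hyperfocal distance H = f²/(N·c) + f = 331²/(8 × 0.078) + 331 = 109561/0.624 + 331 ≈ 175909.5 mm ≈ 175.9 m.
Far limit Df = s·(H − f)/(H − s) = 105000 × (175909.5 − 331) / (175909.5 − 105000) = 105000 × 175578.5 / 70909.5 ≈ 259990 mm ≈ 260 m.

260 m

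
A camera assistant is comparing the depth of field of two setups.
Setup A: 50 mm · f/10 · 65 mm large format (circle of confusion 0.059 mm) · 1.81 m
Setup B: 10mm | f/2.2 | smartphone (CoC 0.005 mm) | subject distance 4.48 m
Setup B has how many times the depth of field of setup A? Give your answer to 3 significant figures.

Setup A: H = 50²/(10×0.059) + 50 ≈ 4287.3 mm; DoF = Df − Dn = 3095.9 − 1278.8 ≈ 1817.1 mm.
Setup B: H = 10²/(2.2×0.005) + 10 ≈ 9100.9 mm; DoF = Df − Dn = 8813.7 − 3003.3 ≈ 5810.4 mm.
Ratio = 5810.4 / 1817.1 ≈ 3.20.

3.20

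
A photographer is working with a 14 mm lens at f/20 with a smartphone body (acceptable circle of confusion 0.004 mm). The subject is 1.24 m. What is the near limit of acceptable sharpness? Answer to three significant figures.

Hyperfocal distance H = f²/(N·c) + f = 14²/(20 × 0.004) + 14 = 196/0.08 + 14 ≈ 2464.0 mm ≈ 2.464 m.
Near limit Dn = s·(H − f)/(H + s − 2f) = 1240 × (2464.0 − 14) / (2464.0 + 1240 − 2 × 14) = 1240 × 2450.0 / 3676.0 ≈ 826.44 mm ≈ 0.826 m.

0.826 m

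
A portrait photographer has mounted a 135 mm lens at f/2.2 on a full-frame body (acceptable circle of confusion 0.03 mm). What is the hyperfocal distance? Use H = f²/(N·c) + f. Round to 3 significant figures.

Hyperfocal distance H = f²/(N·c) + f = 135²/(2.2 × 0.03) + 135 = 18225/0.066 + 135 ≈ 276271.4 mm ≈ 276 m.

276 m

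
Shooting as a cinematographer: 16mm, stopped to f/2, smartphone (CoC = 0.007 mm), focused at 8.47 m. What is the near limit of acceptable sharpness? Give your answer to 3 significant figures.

Hyperfocal distance H = f²/(N·c) + f = 16²/(2 × 0.007) + 16 = 256/0.014 + 16 ≈ 18301.7 mm ≈ 18.30 m.
Near limit Dn = s·(H − f)/(H + s − 2f) = 8470 × (18301.7 − 16) / (18301.7 + 8470 − 2 × 16) = 8470 × 18285.7 / 26739.7 ≈ 5792.1 mm ≈ 5.79 m.

5.79 m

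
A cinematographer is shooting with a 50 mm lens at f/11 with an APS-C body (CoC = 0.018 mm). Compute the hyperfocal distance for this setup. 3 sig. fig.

12.7 m

Hyperfocal distance H = f²/(N·c) + f = 50²/(11 × 0.018) + 50 = 2500/0.198 + 50 ≈ 12676.3 mm ≈ 12.7 m.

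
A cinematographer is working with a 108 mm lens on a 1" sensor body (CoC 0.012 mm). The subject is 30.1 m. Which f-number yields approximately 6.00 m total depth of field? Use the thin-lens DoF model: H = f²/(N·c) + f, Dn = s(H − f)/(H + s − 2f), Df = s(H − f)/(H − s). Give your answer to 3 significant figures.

f/3.20

Write h = H − f = f²/(N·c). The thin-lens limits are Dn = s·h/(h + (s−f)) and Df = s·h/(h − (s−f)), so DoF = Df − Dn = 2·s·(s−f)·h / (h² − (s−f)²).
That is a quadratic in h: DoF·h² − 2·s·(s−f)·h − DoF·(s−f)² = 0 ⇒ h = (s−f)·(s + √(s² + DoF²)) / DoF = 29992 × (30100 + √(30100² + 6000²)) / 6000 = 29992 × (30100 + 30692.2) / 6000 ≈ 303880 mm.
Then N = f²/(c·h) = 108² / (0.012 × 303880) = 11664 / 3646.6 ≈ 3.20.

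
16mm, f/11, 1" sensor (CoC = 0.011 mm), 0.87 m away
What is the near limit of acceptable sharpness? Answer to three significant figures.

Hyperfocal distance H = f²/(N·c) + f = 16²/(11 × 0.011) + 16 = 256/0.121 + 16 ≈ 2131.7 mm ≈ 2.132 m.
Near limit Dn = s·(H − f)/(H + s − 2f) = 870 × (2131.7 − 16) / (2131.7 + 870 − 2 × 16) = 870 × 2115.7 / 2969.7 ≈ 619.81 mm ≈ 0.620 m.

0.620 m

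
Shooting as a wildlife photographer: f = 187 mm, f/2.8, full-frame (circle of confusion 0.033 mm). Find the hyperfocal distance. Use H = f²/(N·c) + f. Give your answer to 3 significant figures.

Hyperfocal distance H = f²/(N·c) + f = 187²/(2.8 × 0.033) + 187 = 34969/0.0924 + 187 ≈ 378639.4 mm ≈ 379 m.

379 m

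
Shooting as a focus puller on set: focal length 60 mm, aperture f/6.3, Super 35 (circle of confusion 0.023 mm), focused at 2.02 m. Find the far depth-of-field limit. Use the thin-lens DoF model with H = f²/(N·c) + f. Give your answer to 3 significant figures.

Hyperfocal distance H = f²/(N·c) + f = 60²/(6.3 × 0.023) + 60 = 3600/0.1449 + 60 ≈ 24904.7 mm ≈ 24.90 m.
Far limit Df = s·(H − f)/(H − s) = 2020 × (24904.7 − 60) / (24904.7 − 2020) = 2020 × 24844.7 / 22884.7 ≈ 2193.0 mm ≈ 2.19 m.

2.19 m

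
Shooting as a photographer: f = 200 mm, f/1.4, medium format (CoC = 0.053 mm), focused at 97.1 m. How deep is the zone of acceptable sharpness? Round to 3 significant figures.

Hyperfocal distance H = f²/(N·c) + f = 200²/(1.4 × 0.053) + 200 = 40000/0.0742 + 200 ≈ 539283.6 mm ≈ 539.3 m.
Near limit Dn = s·(H − f)/(H + s − 2f) = 97100 × (539283.6 − 200) / (539283.6 + 97100 − 2 × 200) = 97100 × 539083.6 / 635983.6 ≈ 82306 mm.
Far limit Df = s·(H − f)/(H − s) = 97100 × (539283.6 − 200) / (539283.6 − 97100) = 97100 × 539083.6 / 442183.6 ≈ 118378 mm.
Depth of field = Df − Dn = 118378 − 82306 ≈ 36072 mm ≈ 36.1 m.

36.1 m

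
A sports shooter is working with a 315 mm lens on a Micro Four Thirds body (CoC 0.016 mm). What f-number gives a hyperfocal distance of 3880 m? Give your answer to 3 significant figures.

Rearrange H = f²/(N·c) + f for N: N = f² / ((H − f)·c).
N = 315² / ((3880000 − 315) × 0.016) = 99225 / 62075 ≈ 1.60.

f/1.60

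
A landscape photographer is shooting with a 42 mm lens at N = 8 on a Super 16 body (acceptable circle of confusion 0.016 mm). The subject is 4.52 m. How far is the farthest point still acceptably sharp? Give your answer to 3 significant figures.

6.70 m

Hyperfocal distance H = f²/(N·c) + f = 42²/(8 × 0.016) + 42 = 1764/0.128 + 42 ≈ 13823.2 mm ≈ 13.82 m.
Far limit Df = s·(H − f)/(H − s) = 4520 × (13823.2 − 42) / (13823.2 − 4520) = 4520 × 13781.2 / 9303.2 ≈ 6695.6 mm ≈ 6.70 m.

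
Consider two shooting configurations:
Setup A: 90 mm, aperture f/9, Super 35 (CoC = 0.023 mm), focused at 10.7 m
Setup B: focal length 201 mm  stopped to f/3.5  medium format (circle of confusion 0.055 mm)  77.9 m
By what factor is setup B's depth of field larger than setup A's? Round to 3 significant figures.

Setup A: H = 90²/(9×0.023) + 90 ≈ 39220.4 mm; DoF = Df − Dn = 14680.5 − 8417.6 ≈ 6262.9 mm.
Setup B: H = 201²/(3.5×0.055) + 201 ≈ 210076.3 mm; DoF = Df − Dn = 123693 − 56852 ≈ 66841 mm.
Ratio = 66841 / 6262.9 ≈ 10.7.

10.7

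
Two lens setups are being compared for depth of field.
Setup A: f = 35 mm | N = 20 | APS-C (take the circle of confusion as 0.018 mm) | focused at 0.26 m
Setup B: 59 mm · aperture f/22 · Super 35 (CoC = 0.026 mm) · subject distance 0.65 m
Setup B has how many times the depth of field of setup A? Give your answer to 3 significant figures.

Setup A: H = 35²/(20×0.018) + 35 ≈ 3437.8 mm; DoF = Df − Dn = 278.409 − 243.874 ≈ 34.535 mm.
Setup B: H = 59²/(22×0.026) + 59 ≈ 6144.7 mm; DoF = Df − Dn = 719.91 − 592.46 ≈ 127.45 mm.
Ratio = 127.45 / 34.535 ≈ 3.69.

3.69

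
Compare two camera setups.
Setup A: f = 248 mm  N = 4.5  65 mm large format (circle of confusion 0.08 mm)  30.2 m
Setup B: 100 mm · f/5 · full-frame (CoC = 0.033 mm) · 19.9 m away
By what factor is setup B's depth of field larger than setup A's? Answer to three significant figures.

Setup A: H = 248²/(4.5×0.08) + 248 ≈ 171092.4 mm; DoF = Df − Dn = 36620 − 25695 ≈ 10925 mm.
Setup B: H = 100²/(5×0.033) + 100 ≈ 60706.1 mm; DoF = Df − Dn = 29556 − 15000 ≈ 14556 mm.
Ratio = 14556 / 10925 ≈ 1.33.

1.33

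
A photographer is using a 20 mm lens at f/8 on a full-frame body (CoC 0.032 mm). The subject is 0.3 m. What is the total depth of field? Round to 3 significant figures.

Hyperfocal distance H = f²/(N·c) + f = 20²/(8 × 0.032) + 20 = 400/0.256 + 20 ≈ 1582.5 mm ≈ 1.583 m.
Near limit Dn = s·(H − f)/(H + s − 2f) = 300 × (1582.5 − 20) / (1582.5 + 300 − 2 × 20) = 300 × 1562.5 / 1842.5 ≈ 254.41 mm.
Far limit Df = s·(H − f)/(H − s) = 300 × (1582.5 − 20) / (1582.5 − 300) = 300 × 1562.5 / 1282.5 ≈ 365.50 mm.
Depth of field = Df − Dn = 365.50 − 254.41 ≈ 111.09 mm.

111 mm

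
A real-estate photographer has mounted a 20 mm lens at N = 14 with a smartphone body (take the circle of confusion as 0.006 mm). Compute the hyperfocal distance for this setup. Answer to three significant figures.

Hyperfocal distance H = f²/(N·c) + f = 20²/(14 × 0.006) + 20 = 400/0.084 + 20 ≈ 4781.9 mm ≈ 4.78 m.

4.78 m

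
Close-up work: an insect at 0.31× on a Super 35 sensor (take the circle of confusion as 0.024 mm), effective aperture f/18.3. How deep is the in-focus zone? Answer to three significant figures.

At magnification m, DoF ≈ 2·N_eff·c/m² = 2 × 18.3 × 0.024 / 0.31² = 0.8784 / 0.0961 ≈ 9.14 mm.

9.14 mm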